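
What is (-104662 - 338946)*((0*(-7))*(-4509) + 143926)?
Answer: -63846725008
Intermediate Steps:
(-104662 - 338946)*((0*(-7))*(-4509) + 143926) = -443608*(0*(-4509) + 143926) = -443608*(0 + 143926) = -443608*143926 = -63846725008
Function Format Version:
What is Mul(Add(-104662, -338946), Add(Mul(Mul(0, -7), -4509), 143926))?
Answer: -63846725008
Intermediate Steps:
Mul(Add(-104662, -338946), Add(Mul(Mul(0, -7), -4509), 143926)) = Mul(-443608, Add(Mul(0, -4509), 143926)) = Mul(-443608, Add(0, 143926)) = Mul(-443608, 143926) = -63846725008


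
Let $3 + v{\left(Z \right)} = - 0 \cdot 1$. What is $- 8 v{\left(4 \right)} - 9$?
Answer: $15$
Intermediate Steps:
$v{\left(Z \right)} = -3$ ($v{\left(Z \right)} = -3 - 0 \cdot 1 = -3 - 0 = -3 + 0 = -3$)
$- 8 v{\left(4 \right)} - 9 = \left(-8\right) \left(-3\right) - 9 = 24 - 9 = 15$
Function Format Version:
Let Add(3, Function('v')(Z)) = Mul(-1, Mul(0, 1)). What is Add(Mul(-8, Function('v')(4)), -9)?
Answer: 15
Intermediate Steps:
Function('v')(Z) = -3 (Function('v')(Z) = Add(-3, Mul(-1, Mul(0, 1))) = Add(-3, Mul(-1, 0)) = Add(-3, 0) = -3)
Add(Mul(-8, Function('v')(4)), -9) = Add(Mul(-8, -3), -9) = Add(24, -9) = 15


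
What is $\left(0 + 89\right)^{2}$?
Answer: $7921$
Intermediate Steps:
$\left(0 + 89\right)^{2} = 89^{2} = 7921$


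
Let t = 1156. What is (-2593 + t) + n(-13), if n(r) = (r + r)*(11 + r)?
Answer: -1385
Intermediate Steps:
n(r) = 2*r*(11 + r) (n(r) = (2*r)*(11 + r) = 2*r*(11 + r))
(-2593 + t) + n(-13) = (-2593 + 1156) + 2*(-13)*(11 - 13) = -1437 + 2*(-13)*(-2) = -1437 + 52 = -1385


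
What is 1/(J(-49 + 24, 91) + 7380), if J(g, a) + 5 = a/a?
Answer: 1/7376 ≈ 0.00013557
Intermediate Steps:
J(g, a) = -4 (J(g, a) = -5 + a/a = -5 + 1 = -4)
1/(J(-49 + 24, 91) + 7380) = 1/(-4 + 7380) = 1/7376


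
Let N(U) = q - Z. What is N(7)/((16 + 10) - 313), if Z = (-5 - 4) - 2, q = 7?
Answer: -18/287 ≈ -0.062718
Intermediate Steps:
Z = -11 (Z = -9 - 2 = -11)
N(U) = 18 (N(U) = 7 - 1*(-11) = 7 + 11 = 18)
N(7)/((16 + 10) - 313) = 18/((16 + 10) - 313) = 18/(26 - 313) = 18/(-287) = -1/287*18 = -18/287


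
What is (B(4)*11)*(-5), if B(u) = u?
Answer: -220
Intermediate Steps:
(B(4)*11)*(-5) = (4*11)*(-5) = 44*(-5) = -220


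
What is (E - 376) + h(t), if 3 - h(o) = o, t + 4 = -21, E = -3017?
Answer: -3365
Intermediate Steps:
t = -25 (t = -4 - 21 = -25)
h(o) = 3 - o
(E - 376) + h(t) = (-3017 - 376) + (3 - 1*(-25)) = -3393 + (3 + 25) = -3393 + 28 = -3365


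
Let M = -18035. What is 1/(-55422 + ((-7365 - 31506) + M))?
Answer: -1/112328 ≈ -8.9025e-6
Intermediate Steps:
1/(-55422 + ((-7365 - 31506) + M)) = 1/(-55422 + ((-7365 - 31506) - 18035)) = 1/(-55422 + (-38871 - 18035)) = 1/(-55422 - 56906) = 1/(-112328) = -1/112328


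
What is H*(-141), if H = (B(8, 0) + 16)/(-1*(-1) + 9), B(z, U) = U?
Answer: -1128/5 ≈ -225.60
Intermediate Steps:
H = 8/5 (H = (0 + 16)/(-1*(-1) + 9) = 16/(1 + 9) = 16/10 = 16*(⅒) = 8/5 ≈ 1.6000)
H*(-141) = (8/5)*(-141) = -1128/5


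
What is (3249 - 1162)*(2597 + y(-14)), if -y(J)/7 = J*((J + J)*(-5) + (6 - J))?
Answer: 38144099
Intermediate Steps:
y(J) = -7*J*(6 - 11*J) (y(J) = -7*J*((J + J)*(-5) + (6 - J)) = -7*J*((2*J)*(-5) + (6 - J)) = -7*J*(-10*J + (6 - J)) = -7*J*(6 - 11*J))
(3249 - 1162)*(2597 + y(-14)) = (3249 - 1162)*(2597 + 7*(-14)*(-6 + 11*(-14))) = 2087*(2597 + 7*(-14)*(-6 - 154)) = 2087*(2597 + 7*(-14)*(-160)) = 2087*(2597 + 15680) = 2087*18277 = 38144099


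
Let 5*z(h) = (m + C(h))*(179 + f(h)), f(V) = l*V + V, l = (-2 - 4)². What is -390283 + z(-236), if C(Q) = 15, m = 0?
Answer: -415942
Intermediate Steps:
l = 36 (l = (-6)² = 36)
f(V) = 37*V (f(V) = 36*V + V = 37*V)
z(h) = 537 + 111*h (z(h) = ((0 + 15)*(179 + 37*h))/5 = (15*(179 + 37*h))/5 = (2685 + 555*h)/5 = 537 + 111*h)
-390283 + z(-236) = -390283 + (537 + 111*(-236)) = -390283 + (537 - 26196) = -390283 - 25659 = -415942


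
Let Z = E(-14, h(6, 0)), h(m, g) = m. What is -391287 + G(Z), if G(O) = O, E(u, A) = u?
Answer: -391301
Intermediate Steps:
Z = -14
-391287 + G(Z) = -391287 - 14 = -391301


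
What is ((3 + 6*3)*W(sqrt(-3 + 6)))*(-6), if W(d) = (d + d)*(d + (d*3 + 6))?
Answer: -3024 - 1512*sqrt(3) ≈ -5642.9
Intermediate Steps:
W(d) = 2*d*(6 + 4*d) (W(d) = (2*d)*(d + (3*d + 6)) = (2*d)*(d + (6 + 3*d)) = (2*d)*(6 + 4*d) = 2*d*(6 + 4*d))
((3 + 6*3)*W(sqrt(-3 + 6)))*(-6) = ((3 + 6*3)*(4*sqrt(-3 + 6)*(3 + 2*sqrt(-3 + 6))))*(-6) = ((3 + 18)*(4*sqrt(3)*(3 + 2*sqrt(3))))*(-6) = (21*(4*sqrt(3)*(3 + 2*sqrt(3))))*(-6) = (84*sqrt(3)*(3 + 2*sqrt(3)))*(-6) = -504*sqrt(3)*(3 + 2*sqrt(3))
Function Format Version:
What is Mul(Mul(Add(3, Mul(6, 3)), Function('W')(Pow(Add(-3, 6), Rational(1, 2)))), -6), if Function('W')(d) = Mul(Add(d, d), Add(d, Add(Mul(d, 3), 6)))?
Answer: Add(-3024, Mul(-1512, Pow(3, Rational(1, 2)))) ≈ -5642.9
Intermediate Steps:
Function('W')(d) = Mul(2, d, Add(6, Mul(4, d))) (Function('W')(d) = Mul(Mul(2, d), Add(d, Add(Mul(3, d), 6))) = Mul(Mul(2, d), Add(d, Add(6, Mul(3, d)))) = Mul(Mul(2, d), Add(6, Mul(4, d))) = Mul(2, d, Add(6, Mul(4, d))))
Mul(Mul(Add(3, Mul(6, 3)), Function('W')(Pow(Add(-3, 6), Rational(1, 2)))), -6) = Mul(Mul(Add(3, Mul(6, 3)), Mul(4, Pow(Add(-3, 6), Rational(1, 2)), Add(3, Mul(2, Pow(Add(-3, 6), Rational(1, 2)))))), -6) = Mul(Mul(Add(3, 18), Mul(4, Pow(3, Rational(1, 2)), Add(3, Mul(2, Pow(3, Rational(1, 2)))))), -6) = Mul(Mul(21, Mul(4, Pow(3, Rational(1, 2)), Add(3, Mul(2, Pow(3, Rational(1, 2)))))), -6) = Mul(Mul(84, Pow(3, Rational(1, 2)), Add(3, Mul(2, Pow(3, Rational(1, 2))))), -6) = Mul(-504, Pow(3, Rational(1, 2)), Add(3, Mul(2, Pow(3, Rational(1, 2)))))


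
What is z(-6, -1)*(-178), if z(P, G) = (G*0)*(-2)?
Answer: 0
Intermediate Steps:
z(P, G) = 0 (z(P, G) = 0*(-2) = 0)
z(-6, -1)*(-178) = 0*(-178) = 0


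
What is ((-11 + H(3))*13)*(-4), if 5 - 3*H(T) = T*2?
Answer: 1768/3 ≈ 589.33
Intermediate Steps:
H(T) = 5/3 - 2*T/3 (H(T) = 5/3 - T*2/3 = 5/3 - 2*T/3)
((-11 + H(3))*13)*(-4) = ((-11 + (5/3 - ⅔*3))*13)*(-4) = ((-11 + (5/3 - 2))*13)*(-4) = ((-11 - ⅓)*13)*(-4) = -34/3*13*(-4) = -442/3*(-4) = 1768/3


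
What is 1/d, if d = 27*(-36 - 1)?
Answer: -1/999 ≈ -0.0010010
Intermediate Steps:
d = -999 (d = 27*(-37) = -999)
1/d = 1/(-999) = -1/999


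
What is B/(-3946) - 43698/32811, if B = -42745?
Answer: 410024629/43157402 ≈ 9.5007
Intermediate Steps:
B/(-3946) - 43698/32811 = -42745/(-3946) - 43698/32811 = -42745*(-1/3946) - 43698*1/32811 = 42745/3946 - 14566/10937 = 410024629/43157402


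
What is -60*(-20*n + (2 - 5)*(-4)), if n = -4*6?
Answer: -29520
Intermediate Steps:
n = -24
-60*(-20*n + (2 - 5)*(-4)) = -60*(-20*(-24) + (2 - 5)*(-4)) = -60*(480 - 3*(-4)) = -60*(480 + 12) = -60*492 = -29520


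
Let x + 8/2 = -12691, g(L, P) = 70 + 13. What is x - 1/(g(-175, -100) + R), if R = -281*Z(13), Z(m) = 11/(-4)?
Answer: -43454989/3423 ≈ -12695.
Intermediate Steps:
g(L, P) = 83
Z(m) = -11/4 (Z(m) = 11*(-¼) = -11/4)
x = -12695 (x = -4 - 12691 = -12695)
R = 3091/4 (R = -281*(-11/4) = 3091/4 ≈ 772.75)
x - 1/(g(-175, -100) + R) = -12695 - 1/(83 + 3091/4) = -12695 - 1/3423/4 = -12695 - 1*4/3423 = -12695 - 4/3423 = -43454989/3423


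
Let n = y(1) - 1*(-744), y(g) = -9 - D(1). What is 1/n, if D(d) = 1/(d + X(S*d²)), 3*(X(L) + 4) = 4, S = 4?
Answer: 5/3678 ≈ 0.0013594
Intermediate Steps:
X(L) = -8/3 (X(L) = -4 + (⅓)*4 = -4 + 4/3 = -8/3)
D(d) = 1/(-8/3 + d) (D(d) = 1/(d - 8/3) = 1/(-8/3 + d))
y(g) = -42/5 (y(g) = -9 - 3/(-8 + 3*1) = -9 - 3/(-8 + 3) = -9 - 3/(-5) = -9 - 3*(-1)/5 = -9 - 1*(-⅗) = -9 + ⅗ = -42/5)
n = 3678/5 (n = -42/5 - 1*(-744) = -42/5 + 744 = 3678/5 ≈ 735.60)
1/n = 1/(3678/5) = 5/3678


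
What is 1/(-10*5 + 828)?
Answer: 1/778 ≈ 0.0012853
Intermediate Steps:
1/(-10*5 + 828) = 1/(-50 + 828) = 1/778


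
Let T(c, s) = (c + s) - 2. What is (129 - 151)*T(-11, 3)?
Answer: 220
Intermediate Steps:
T(c, s) = -2 + c + s
(129 - 151)*T(-11, 3) = (129 - 151)*(-2 - 11 + 3) = -22*(-10) = 220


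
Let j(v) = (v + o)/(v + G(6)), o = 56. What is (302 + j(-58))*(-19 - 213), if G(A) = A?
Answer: -910948/13 ≈ -70073.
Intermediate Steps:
j(v) = (56 + v)/(6 + v) (j(v) = (v + 56)/(v + 6) = (56 + v)/(6 + v))
(302 + j(-58))*(-19 - 213) = (302 + (56 - 58)/(6 - 58))*(-19 - 213) = (302 - 2/(-52))*(-232) = (302 - 1/52*(-2))*(-232) = (302 + 1/26)*(-232) = (7853/26)*(-232) = -910948/13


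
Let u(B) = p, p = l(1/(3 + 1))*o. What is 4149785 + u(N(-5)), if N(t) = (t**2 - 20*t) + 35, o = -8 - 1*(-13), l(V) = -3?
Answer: 4149770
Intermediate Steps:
o = 5 (o = -8 + 13 = 5)
N(t) = 35 + t**2 - 20*t
p = -15 (p = -3*5 = -15)
u(B) = -15
4149785 + u(N(-5)) = 4149785 - 15 = 4149770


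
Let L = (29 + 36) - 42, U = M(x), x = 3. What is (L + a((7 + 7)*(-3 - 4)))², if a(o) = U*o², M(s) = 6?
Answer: 3323176609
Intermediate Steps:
U = 6
a(o) = 6*o²
L = 23 (L = 65 - 42 = 23)
(L + a((7 + 7)*(-3 - 4)))² = (23 + 6*((7 + 7)*(-3 - 4))²)² = (23 + 6*(14*(-7))²)² = (23 + 6*(-98)²)² = (23 + 6*9604)² = (23 + 57624)² = 57647² = 3323176609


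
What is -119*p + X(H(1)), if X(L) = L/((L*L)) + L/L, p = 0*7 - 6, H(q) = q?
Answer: 716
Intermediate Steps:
p = -6 (p = 0 - 6 = -6)
X(L) = 1 + 1/L (X(L) = L/(L²) + 1 = L/L² + 1 = 1/L + 1 = 1 + 1/L)
-119*p + X(H(1)) = -119*(-6) + (1 + 1)/1 = 714 + 1*2 = 714 + 2 = 716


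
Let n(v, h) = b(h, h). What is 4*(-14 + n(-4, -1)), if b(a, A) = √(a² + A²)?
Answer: -56 + 4*√2 ≈ -50.343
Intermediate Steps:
b(a, A) = √(A² + a²)
n(v, h) = √2*√(h²) (n(v, h) = √(h² + h²) = √(2*h²) = √2*√(h²))
4*(-14 + n(-4, -1)) = 4*(-14 + √2*√((-1)²)) = 4*(-14 + √2*√1) = 4*(-14 + √2*1) = 4*(-14 + √2) = -56 + 4*√2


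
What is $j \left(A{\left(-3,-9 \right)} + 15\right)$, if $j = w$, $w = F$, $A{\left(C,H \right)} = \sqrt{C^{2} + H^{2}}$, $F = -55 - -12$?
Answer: $-645 - 129 \sqrt{10} \approx -1052.9$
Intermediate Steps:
$F = -43$ ($F = -55 + 12 = -43$)
$w = -43$
$j = -43$
$j \left(A{\left(-3,-9 \right)} + 15\right) = - 43 \left(\sqrt{\left(-3\right)^{2} + \left(-9\right)^{2}} + 15\right) = - 43 \left(\sqrt{9 + 81} + 15\right) = - 43 \left(\sqrt{90} + 15\right) = - 43 \left(3 \sqrt{10} + 15\right) = - 43 \left(15 + 3 \sqrt{10}\right) = -645 - 129 \sqrt{10}$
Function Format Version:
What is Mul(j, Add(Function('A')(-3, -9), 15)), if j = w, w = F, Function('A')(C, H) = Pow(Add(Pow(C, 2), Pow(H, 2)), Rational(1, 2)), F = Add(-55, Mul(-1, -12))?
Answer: Add(-645, Mul(-129, Pow(10, Rational(1, 2)))) ≈ -1052.9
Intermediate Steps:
F = -43 (F = Add(-55, 12) = -43)
w = -43
j = -43
Mul(j, Add(Function('A')(-3, -9), 15)) = Mul(-43, Add(Pow(Add(Pow(-3, 2), Pow(-9, 2)), Rational(1, 2)), 15)) = Mul(-43, Add(Pow(Add(9, 81), Rational(1, 2)), 15)) = Mul(-43, Add(Pow(90, Rational(1, 2)), 15)) = Mul(-43, Add(Mul(3, Pow(10, Rational(1, 2))), 15)) = Mul(-43, Add(15, Mul(3, Pow(10, Rational(1, 2))))) = Add(-645, Mul(-129, Pow(10, Rational(1, 2))))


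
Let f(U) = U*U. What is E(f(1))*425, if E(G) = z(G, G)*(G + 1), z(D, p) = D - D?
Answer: 0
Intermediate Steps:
z(D, p) = 0
f(U) = U**2
E(G) = 0 (E(G) = 0*(G + 1) = 0*(1 + G) = 0)
E(f(1))*425 = 0*425 = 0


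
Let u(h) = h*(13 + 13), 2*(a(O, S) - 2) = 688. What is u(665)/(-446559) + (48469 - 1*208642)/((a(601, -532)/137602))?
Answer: -4921108125527477/77254707 ≈ -6.3700e+7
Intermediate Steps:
a(O, S) = 346 (a(O, S) = 2 + (1/2)*688 = 2 + 344 = 346)
u(h) = 26*h (u(h) = h*26 = 26*h)
u(665)/(-446559) + (48469 - 1*208642)/((a(601, -532)/137602)) = (26*665)/(-446559) + (48469 - 1*208642)/((346/137602)) = 17290*(-1/446559) + (48469 - 208642)/((346*(1/137602))) = -17290/446559 - 160173/173/68801 = -17290/446559 - 160173*68801/173 = -17290/446559 - 11020062573/173 = -4921108125527477/77254707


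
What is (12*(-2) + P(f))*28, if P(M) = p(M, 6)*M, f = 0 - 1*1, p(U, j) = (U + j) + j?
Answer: -980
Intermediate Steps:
p(U, j) = U + 2*j
f = -1 (f = 0 - 1 = -1)
P(M) = M*(12 + M) (P(M) = (M + 2*6)*M = (M + 12)*M = (12 + M)*M = M*(12 + M))
(12*(-2) + P(f))*28 = (12*(-2) - (12 - 1))*28 = (-24 - 1*11)*28 = (-24 - 11)*28 = -35*28 = -980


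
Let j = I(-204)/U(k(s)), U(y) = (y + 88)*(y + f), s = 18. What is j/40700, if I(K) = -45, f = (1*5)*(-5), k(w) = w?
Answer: 9/6039880 ≈ 1.4901e-6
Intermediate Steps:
f = -25 (f = 5*(-5) = -25)
U(y) = (-25 + y)*(88 + y) (U(y) = (y + 88)*(y - 25) = (88 + y)*(-25 + y) = (-25 + y)*(88 + y))
j = 45/742 (j = -45/(-2200 + 18**2 + 63*18) = -45/(-2200 + 324 + 1134) = -45/(-742) = -45*(-1/742) = 45/742 ≈ 0.060647)
j/40700 = (45/742)/40700 = (45/742)*(1/40700) = 9/6039880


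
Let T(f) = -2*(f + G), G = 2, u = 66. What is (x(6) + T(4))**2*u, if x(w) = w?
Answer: 2376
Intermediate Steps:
T(f) = -4 - 2*f (T(f) = -2*(f + 2) = -2*(2 + f) = -4 - 2*f)
(x(6) + T(4))**2*u = (6 + (-4 - 2*4))**2*66 = (6 + (-4 - 8))**2*66 = (6 - 12)**2*66 = (-6)**2*66 = 36*66 = 2376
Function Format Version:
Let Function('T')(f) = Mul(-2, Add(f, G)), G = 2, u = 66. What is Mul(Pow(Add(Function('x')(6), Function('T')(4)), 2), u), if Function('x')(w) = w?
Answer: 2376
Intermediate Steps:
Function('T')(f) = Add(-4, Mul(-2, f)) (Function('T')(f) = Mul(-2, Add(f, 2)) = Mul(-2, Add(2, f)) = Add(-4, Mul(-2, f)))
Mul(Pow(Add(Function('x')(6), Function('T')(4)), 2), u) = Mul(Pow(Add(6, Add(-4, Mul(-2, 4))), 2), 66) = Mul(Pow(Add(6, Add(-4, -8)), 2), 66) = Mul(Pow(Add(6, -12), 2), 66) = Mul(Pow(-6, 2), 66) = Mul(36, 66) = 2376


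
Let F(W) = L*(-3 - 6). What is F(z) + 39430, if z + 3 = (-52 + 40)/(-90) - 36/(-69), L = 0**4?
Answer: 39430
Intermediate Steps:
L = 0
z = -809/345 (z = -3 + ((-52 + 40)/(-90) - 36/(-69)) = -3 + (-12*(-1/90) - 36*(-1/69)) = -3 + (2/15 + 12/23) = -3 + 226/345 = -809/345 ≈ -2.3449)
F(W) = 0 (F(W) = 0*(-3 - 6) = 0*(-9) = 0)
F(z) + 39430 = 0 + 39430 = 39430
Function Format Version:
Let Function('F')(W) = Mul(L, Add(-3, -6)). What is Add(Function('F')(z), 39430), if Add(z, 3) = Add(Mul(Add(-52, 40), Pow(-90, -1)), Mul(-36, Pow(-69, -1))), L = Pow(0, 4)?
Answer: 39430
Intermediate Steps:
L = 0
z = Rational(-809, 345) (z = Add(-3, Add(Mul(Add(-52, 40), Pow(-90, -1)), Mul(-36, Pow(-69, -1)))) = Add(-3, Add(Mul(-12, Rational(-1, 90)), Mul(-36, Rational(-1, 69)))) = Add(-3, Add(Rational(2, 15), Rational(12, 23))) = Add(-3, Rational(226, 345)) = Rational(-809, 345) ≈ -2.3449)
Function('F')(W) = 0 (Function('F')(W) = Mul(0, Add(-3, -6)) = Mul(0, -9) = 0)
Add(Function('F')(z), 39430) = Add(0, 39430) = 39430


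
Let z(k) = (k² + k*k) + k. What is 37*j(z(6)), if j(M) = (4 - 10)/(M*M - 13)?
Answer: -222/6071 ≈ -0.036567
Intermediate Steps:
z(k) = k + 2*k² (z(k) = (k² + k²) + k = 2*k² + k = k + 2*k²)
j(M) = -6/(-13 + M²) (j(M) = -6/(M² - 13) = -6/(-13 + M²))
37*j(z(6)) = 37*(-6/(-13 + (6*(1 + 2*6))²)) = 37*(-6/(-13 + (6*(1 + 12))²)) = 37*(-6/(-13 + (6*13)²)) = 37*(-6/(-13 + 78²)) = 37*(-6/(-13 + 6084)) = 37*(-6/6071) = -222/6071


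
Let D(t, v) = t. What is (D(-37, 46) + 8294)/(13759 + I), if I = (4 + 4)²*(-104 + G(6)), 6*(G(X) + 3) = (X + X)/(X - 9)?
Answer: 24771/20605 ≈ 1.2022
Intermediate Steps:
G(X) = -3 + X/(3*(-9 + X)) (G(X) = -3 + ((X + X)/(X - 9))/6 = -3 + ((2*X)/(-9 + X))/6 = -3 + (2*X/(-9 + X))/6 = -3 + X/(3*(-9 + X)))
I = -20672/3 (I = (4 + 4)²*(-104 + (81 - 8*6)/(3*(-9 + 6))) = 8²*(-104 + (⅓)*(81 - 48)/(-3)) = 64*(-104 + (⅓)*(-⅓)*33) = 64*(-104 - 11/3) = 64*(-323/3) = -20672/3 ≈ -6890.7)
(D(-37, 46) + 8294)/(13759 + I) = (-37 + 8294)/(13759 - 20672/3) = 8257/(20605/3) = 8257*(3/20605) = 24771/20605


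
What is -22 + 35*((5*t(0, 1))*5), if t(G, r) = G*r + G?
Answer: -22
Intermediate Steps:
t(G, r) = G + G*r
-22 + 35*((5*t(0, 1))*5) = -22 + 35*((5*(0*(1 + 1)))*5) = -22 + 35*((5*(0*2))*5) = -22 + 35*((5*0)*5) = -22 + 35*(0*5) = -22 + 35*0 = -22 + 0 = -22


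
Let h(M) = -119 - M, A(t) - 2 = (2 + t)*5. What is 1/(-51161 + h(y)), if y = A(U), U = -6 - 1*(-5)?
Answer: -1/51287 ≈ -1.9498e-5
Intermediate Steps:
U = -1 (U = -6 + 5 = -1)
A(t) = 12 + 5*t (A(t) = 2 + (2 + t)*5 = 2 + (10 + 5*t) = 12 + 5*t)
y = 7 (y = 12 + 5*(-1) = 12 - 5 = 7)
1/(-51161 + h(y)) = 1/(-51161 + (-119 - 1*7)) = 1/(-51161 + (-119 - 7)) = 1/(-51161 - 126) = 1/(-51287) = -1/51287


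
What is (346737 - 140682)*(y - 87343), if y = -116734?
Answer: -42051086235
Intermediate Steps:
(346737 - 140682)*(y - 87343) = (346737 - 140682)*(-116734 - 87343) = 206055*(-204077) = -42051086235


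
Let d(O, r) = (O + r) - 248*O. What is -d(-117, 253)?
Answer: -29152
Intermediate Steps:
d(O, r) = r - 247*O
-d(-117, 253) = -(253 - 247*(-117)) = -(253 + 28899) = -1*29152 = -29152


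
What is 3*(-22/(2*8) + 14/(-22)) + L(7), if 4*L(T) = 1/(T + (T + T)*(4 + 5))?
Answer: -70601/11704 ≈ -6.0322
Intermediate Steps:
L(T) = 1/(76*T) (L(T) = 1/(4*(T + (T + T)*(4 + 5))) = 1/(4*(T + (2*T)*9)) = 1/(4*(T + 18*T)) = 1/(4*((19*T))) = (1/(19*T))/4 = 1/(76*T))
3*(-22/(2*8) + 14/(-22)) + L(7) = 3*(-22/(2*8) + 14/(-22)) + (1/76)/7 = 3*(-22/16 + 14*(-1/22)) + (1/76)*(⅐) = 3*(-22*1/16 - 7/11) + 1/532 = 3*(-11/8 - 7/11) + 1/532 = 3*(-177/88) + 1/532 = -531/88 + 1/532 = -70601/11704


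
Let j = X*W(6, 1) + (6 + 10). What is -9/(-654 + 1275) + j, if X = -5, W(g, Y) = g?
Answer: -967/69 ≈ -14.014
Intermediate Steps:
j = -14 (j = -5*6 + (6 + 10) = -30 + 16 = -14)
-9/(-654 + 1275) + j = -9/(-654 + 1275) - 14 = -9/621 - 14 = -9*1/621 - 14 = -1/69 - 14 = -967/69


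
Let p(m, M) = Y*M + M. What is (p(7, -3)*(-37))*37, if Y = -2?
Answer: -4107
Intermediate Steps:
p(m, M) = -M (p(m, M) = -2*M + M = -M)
(p(7, -3)*(-37))*37 = (-1*(-3)*(-37))*37 = (3*(-37))*37 = -111*37 = -4107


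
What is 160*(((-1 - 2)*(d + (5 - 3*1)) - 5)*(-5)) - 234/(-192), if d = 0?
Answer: 281639/32 ≈ 8801.2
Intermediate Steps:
160*(((-1 - 2)*(d + (5 - 3*1)) - 5)*(-5)) - 234/(-192) = 160*(((-1 - 2)*(0 + (5 - 3*1)) - 5)*(-5)) - 234/(-192) = 160*((-3*(0 + (5 - 3)) - 5)*(-5)) - 234*(-1/192) = 160*((-3*(0 + 2) - 5)*(-5)) + 39/32 = 160*((-3*2 - 5)*(-5)) + 39/32 = 160*((-6 - 5)*(-5)) + 39/32 = 160*(-11*(-5)) + 39/32 = 160*55 + 39/32 = 8800 + 39/32 = 281639/32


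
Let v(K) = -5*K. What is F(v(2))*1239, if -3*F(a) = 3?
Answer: -1239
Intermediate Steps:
F(a) = -1 (F(a) = -⅓*3 = -1)
F(v(2))*1239 = -1*1239 = -1239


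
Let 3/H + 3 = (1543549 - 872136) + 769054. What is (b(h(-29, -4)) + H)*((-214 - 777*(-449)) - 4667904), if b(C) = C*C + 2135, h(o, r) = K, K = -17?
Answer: -15081441850502055/1440464 ≈ -1.0470e+10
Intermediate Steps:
H = 3/1440464 (H = 3/(-3 + ((1543549 - 872136) + 769054)) = 3/(-3 + (671413 + 769054)) = 3/(-3 + 1440467) = 3/1440464 ≈ 2.0827e-6)
h(o, r) = -17
b(C) = 2135 + C**2 (b(C) = C**2 + 2135 = 2135 + C**2)
(b(h(-29, -4)) + H)*((-214 - 777*(-449)) - 4667904) = ((2135 + (-17)**2) + 3/1440464)*((-214 - 777*(-449)) - 4667904) = ((2135 + 289) + 3/1440464)*((-214 + 348873) - 4667904) = (2424 + 3/1440464)*(348659 - 4667904) = (3491684739/1440464)*(-4319245) = -15081441850502055/1440464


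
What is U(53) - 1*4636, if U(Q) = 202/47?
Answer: -217690/47 ≈ -4631.7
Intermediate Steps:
U(Q) = 202/47 (U(Q) = 202*(1/47) = 202/47)
U(53) - 1*4636 = 202/47 - 1*4636 = 202/47 - 4636 = -217690/47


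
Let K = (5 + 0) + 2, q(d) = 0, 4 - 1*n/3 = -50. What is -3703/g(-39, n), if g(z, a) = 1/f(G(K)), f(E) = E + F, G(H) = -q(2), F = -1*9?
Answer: 33327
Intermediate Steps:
n = 162 (n = 12 - 3*(-50) = 12 + 150 = 162)
K = 7 (K = 5 + 2 = 7)
F = -9
G(H) = 0 (G(H) = -1*0 = 0)
f(E) = -9 + E (f(E) = E - 9 = -9 + E)
g(z, a) = -1/9 (g(z, a) = 1/(-9 + 0) = 1/(-9) = -1/9)
-3703/g(-39, n) = -3703/(-1/9) = -3703*(-9) = 33327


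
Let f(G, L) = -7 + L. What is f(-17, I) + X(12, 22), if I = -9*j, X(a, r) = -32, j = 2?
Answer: -57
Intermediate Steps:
I = -18 (I = -9*2 = -18)
f(-17, I) + X(12, 22) = (-7 - 18) - 32 = -25 - 32 = -57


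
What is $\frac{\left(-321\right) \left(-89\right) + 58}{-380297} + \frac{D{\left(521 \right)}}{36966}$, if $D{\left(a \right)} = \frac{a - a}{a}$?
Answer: $- \frac{28627}{380297} \approx -0.075275$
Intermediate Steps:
$D{\left(a \right)} = 0$ ($D{\left(a \right)} = \frac{0}{a} = 0$)
$\frac{\left(-321\right) \left(-89\right) + 58}{-380297} + \frac{D{\left(521 \right)}}{36966} = \frac{\left(-321\right) \left(-89\right) + 58}{-380297} + \frac{0}{36966} = \left(28569 + 58\right) \left(- \frac{1}{380297}\right) + 0 \cdot \frac{1}{36966} = 28627 \left(- \frac{1}{380297}\right) + 0 = - \frac{28627}{380297} + 0 = - \frac{28627}{380297}$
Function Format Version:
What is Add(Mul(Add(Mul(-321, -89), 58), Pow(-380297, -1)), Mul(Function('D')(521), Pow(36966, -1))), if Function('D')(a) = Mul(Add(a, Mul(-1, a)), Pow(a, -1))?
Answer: Rational(-28627, 380297) ≈ -0.075275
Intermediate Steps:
Function('D')(a) = 0 (Function('D')(a) = Mul(0, Pow(a, -1)) = 0)
Add(Mul(Add(Mul(-321, -89), 58), Pow(-380297, -1)), Mul(Function('D')(521), Pow(36966, -1))) = Add(Mul(Add(Mul(-321, -89), 58), Pow(-380297, -1)), Mul(0, Pow(36966, -1))) = Add(Mul(Add(28569, 58), Rational(-1, 380297)), Mul(0, Rational(1, 36966))) = Add(Mul(28627, Rational(-1, 380297)), 0) = Add(Rational(-28627, 380297), 0) = Rational(-28627, 380297)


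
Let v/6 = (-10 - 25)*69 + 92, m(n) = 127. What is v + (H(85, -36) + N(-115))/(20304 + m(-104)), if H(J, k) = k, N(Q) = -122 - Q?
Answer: -284767321/20431 ≈ -13938.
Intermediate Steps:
v = -13938 (v = 6*((-10 - 25)*69 + 92) = 6*(-35*69 + 92) = 6*(-2415 + 92) = 6*(-2323) = -13938)
v + (H(85, -36) + N(-115))/(20304 + m(-104)) = -13938 + (-36 + (-122 - 1*(-115)))/(20304 + 127) = -13938 + (-36 + (-122 + 115))/20431 = -13938 + (-36 - 7)*(1/20431) = -13938 - 43*1/20431 = -13938 - 43/20431 = -284767321/20431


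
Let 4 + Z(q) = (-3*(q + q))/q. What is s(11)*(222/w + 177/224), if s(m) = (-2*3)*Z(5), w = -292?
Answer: 7335/4088 ≈ 1.7943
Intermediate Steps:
Z(q) = -10 (Z(q) = -4 + (-3*(q + q))/q = -4 + (-6*q)/q = -4 - 6 = -10)
s(m) = 60 (s(m) = -2*3*(-10) = -6*(-10) = 60)
s(11)*(222/w + 177/224) = 60*(222/(-292) + 177/224) = 60*(222*(-1/292) + 177*(1/224)) = 60*(-111/146 + 177/224) = 60*(489/16352) = 7335/4088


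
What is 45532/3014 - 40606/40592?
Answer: 431462115/30586072 ≈ 14.106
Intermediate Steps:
45532/3014 - 40606/40592 = 45532*(1/3014) - 40606*1/40592 = 22766/1507 - 20303/20296 = 431462115/30586072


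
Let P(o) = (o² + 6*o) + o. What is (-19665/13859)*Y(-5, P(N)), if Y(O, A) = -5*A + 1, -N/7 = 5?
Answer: 96338835/13859 ≈ 6951.4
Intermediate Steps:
N = -35 (N = -7*5 = -35)
P(o) = o² + 7*o
Y(O, A) = 1 - 5*A
(-19665/13859)*Y(-5, P(N)) = (-19665/13859)*(1 - (-175)*(7 - 35)) = (-19665*1/13859)*(1 - (-175)*(-28)) = -19665*(1 - 5*980)/13859 = -19665*(1 - 4900)/13859 = -19665/13859*(-4899) = 96338835/13859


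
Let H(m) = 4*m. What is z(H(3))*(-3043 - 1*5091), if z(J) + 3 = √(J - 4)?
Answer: 24402 - 16268*√2 ≈ 1395.6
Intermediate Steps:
z(J) = -3 + √(-4 + J) (z(J) = -3 + √(J - 4) = -3 + √(-4 + J))
z(H(3))*(-3043 - 1*5091) = (-3 + √(-4 + 4*3))*(-3043 - 1*5091) = (-3 + √(-4 + 12))*(-3043 - 5091) = (-3 + √8)*(-8134) = (-3 + 2*√2)*(-8134) = 24402 - 16268*√2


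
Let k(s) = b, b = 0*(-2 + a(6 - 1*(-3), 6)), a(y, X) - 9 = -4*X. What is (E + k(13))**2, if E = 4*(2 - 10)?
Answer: 1024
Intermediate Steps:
a(y, X) = 9 - 4*X
E = -32 (E = 4*(-8) = -32)
b = 0 (b = 0*(-2 + (9 - 4*6)) = 0*(-2 + (9 - 24)) = 0*(-2 - 15) = 0*(-17) = 0)
k(s) = 0
(E + k(13))**2 = (-32 + 0)**2 = (-32)**2 = 1024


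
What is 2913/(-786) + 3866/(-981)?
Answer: -1965443/257022 ≈ -7.6470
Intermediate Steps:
2913/(-786) + 3866/(-981) = 2913*(-1/786) + 3866*(-1/981) = -971/262 - 3866/981 = -1965443/257022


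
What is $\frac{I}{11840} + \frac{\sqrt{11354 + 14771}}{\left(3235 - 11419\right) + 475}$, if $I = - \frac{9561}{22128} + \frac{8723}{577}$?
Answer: $\frac{62501949}{50390471680} - \frac{5 \sqrt{1045}}{7709} \approx -0.019726$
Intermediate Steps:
$I = \frac{62501949}{4255952}$ ($I = \left(-9561\right) \frac{1}{22128} + 8723 \cdot \frac{1}{577} = - \frac{3187}{7376} + \frac{8723}{577} = \frac{62501949}{4255952} \approx 14.686$)
$\frac{I}{11840} + \frac{\sqrt{11354 + 14771}}{\left(3235 - 11419\right) + 475} = \frac{62501949}{4255952 \cdot 11840} + \frac{\sqrt{11354 + 14771}}{\left(3235 - 11419\right) + 475} = \frac{62501949}{4255952} \cdot \frac{1}{11840} + \frac{\sqrt{26125}}{-8184 + 475} = \frac{62501949}{50390471680} + \frac{5 \sqrt{1045}}{-7709} = \frac{62501949}{50390471680} + 5 \sqrt{1045} \left(- \frac{1}{7709}\right) = \frac{62501949}{50390471680} - \frac{5 \sqrt{1045}}{7709}$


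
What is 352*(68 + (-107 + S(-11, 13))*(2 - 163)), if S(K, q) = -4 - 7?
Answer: 6711232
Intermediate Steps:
S(K, q) = -11
352*(68 + (-107 + S(-11, 13))*(2 - 163)) = 352*(68 + (-107 - 11)*(2 - 163)) = 352*(68 - 118*(-161)) = 352*(68 + 18998) = 352*19066 = 6711232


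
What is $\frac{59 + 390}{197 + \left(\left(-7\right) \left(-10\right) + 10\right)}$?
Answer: $\frac{449}{277} \approx 1.6209$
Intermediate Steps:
$\frac{59 + 390}{197 + \left(\left(-7\right) \left(-10\right) + 10\right)} = \frac{449}{197 + \left(70 + 10\right)} = \frac{449}{197 + 80} = \frac{449}{277}$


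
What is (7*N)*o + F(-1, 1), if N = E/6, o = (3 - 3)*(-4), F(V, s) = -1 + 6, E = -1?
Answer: 5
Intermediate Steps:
F(V, s) = 5
o = 0 (o = 0*(-4) = 0)
N = -1/6 ≈ -0.16667
(7*N)*o + F(-1, 1) = (7*(-1/6))*0 + 5 = -7/6*0 + 5 = 0 + 5 = 5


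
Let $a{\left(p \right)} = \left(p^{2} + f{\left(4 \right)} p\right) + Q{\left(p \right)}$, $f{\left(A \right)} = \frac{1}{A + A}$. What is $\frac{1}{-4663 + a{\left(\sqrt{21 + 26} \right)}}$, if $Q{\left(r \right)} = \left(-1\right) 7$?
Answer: $- \frac{295872}{1367816209} - \frac{8 \sqrt{47}}{1367816209} \approx -0.00021635$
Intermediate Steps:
$Q{\left(r \right)} = -7$
$f{\left(A \right)} = \frac{1}{2 A}$
$a{\left(p \right)} = -7 + p^{2} + \frac{p}{8}$ ($a{\left(p \right)} = \left(p^{2} + \frac{1}{2 \cdot 4} p\right) - 7 = \left(p^{2} + \frac{1}{2} \cdot \frac{1}{4} p\right) - 7 = \left(p^{2} + \frac{p}{8}\right) - 7 = -7 + p^{2} + \frac{p}{8}$)
$\frac{1}{-4663 + a{\left(\sqrt{21 + 26} \right)}} = \frac{1}{-4663 + \left(-7 + \left(\sqrt{21 + 26}\right)^{2} + \frac{\sqrt{21 + 26}}{8}\right)} = \frac{1}{-4663 + \left(-7 + \left(\sqrt{47}\right)^{2} + \frac{\sqrt{47}}{8}\right)} = \frac{1}{-4663 + \left(-7 + 47 + \frac{\sqrt{47}}{8}\right)} = \frac{1}{-4663 + \left(40 + \frac{\sqrt{47}}{8}\right)} = \frac{1}{-4623 + \frac{\sqrt{47}}{8}}$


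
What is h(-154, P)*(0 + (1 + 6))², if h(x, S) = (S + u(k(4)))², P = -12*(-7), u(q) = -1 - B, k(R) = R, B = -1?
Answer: 345744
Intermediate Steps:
u(q) = 0 (u(q) = -1 - 1*(-1) = -1 + 1 = 0)
P = 84
h(x, S) = S² (h(x, S) = (S + 0)² = S²)
h(-154, P)*(0 + (1 + 6))² = 84²*(0 + (1 + 6))² = 7056*(0 + 7)² = 7056*7² = 7056*49 = 345744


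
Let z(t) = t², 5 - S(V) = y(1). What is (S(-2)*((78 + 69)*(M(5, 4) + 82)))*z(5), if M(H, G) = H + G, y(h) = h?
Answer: 1337700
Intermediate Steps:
S(V) = 4 (S(V) = 5 - 1*1 = 5 - 1 = 4)
M(H, G) = G + H
(S(-2)*((78 + 69)*(M(5, 4) + 82)))*z(5) = (4*((78 + 69)*((4 + 5) + 82)))*5² = (4*(147*(9 + 82)))*25 = (4*(147*91))*25 = (4*13377)*25 = 53508*25 = 1337700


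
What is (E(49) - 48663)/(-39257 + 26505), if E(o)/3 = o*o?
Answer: 10365/3188 ≈ 3.2513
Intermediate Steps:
E(o) = 3*o² (E(o) = 3*(o*o) = 3*o²)
(E(49) - 48663)/(-39257 + 26505) = (3*49² - 48663)/(-39257 + 26505) = (3*2401 - 48663)/(-12752) = (7203 - 48663)*(-1/12752) = -41460*(-1/12752) = 10365/3188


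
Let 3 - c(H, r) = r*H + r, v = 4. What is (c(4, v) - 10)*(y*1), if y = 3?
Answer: -81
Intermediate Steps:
c(H, r) = 3 - r - H*r (c(H, r) = 3 - (r*H + r) = 3 - (H*r + r) = 3 - (r + H*r) = 3 + (-r - H*r) = 3 - r - H*r)
(c(4, v) - 10)*(y*1) = ((3 - 1*4 - 1*4*4) - 10)*(3*1) = ((3 - 4 - 16) - 10)*3 = (-17 - 10)*3 = -27*3 = -81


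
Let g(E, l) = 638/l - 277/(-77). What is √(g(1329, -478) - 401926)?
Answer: I*√136119676506814/18403 ≈ 633.97*I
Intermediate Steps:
g(E, l) = 277/77 + 638/l (g(E, l) = 638/l - 277*(-1/77) = 638/l + 277/77 = 277/77 + 638/l)
√(g(1329, -478) - 401926) = √((277/77 + 638/(-478)) - 401926) = √((277/77 + 638*(-1/478)) - 401926) = √((277/77 - 319/239) - 401926) = √(41640/18403 - 401926) = √(-7396602538/18403) = I*√136119676506814/18403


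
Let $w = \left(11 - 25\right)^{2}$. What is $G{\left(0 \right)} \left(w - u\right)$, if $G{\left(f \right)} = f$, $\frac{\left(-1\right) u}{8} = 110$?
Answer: $0$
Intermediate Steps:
$u = -880$ ($u = \left(-8\right) 110 = -880$)
$w = 196$ ($w = \left(11 - 25\right)^{2} = \left(-14\right)^{2} = 196$)
$G{\left(0 \right)} \left(w - u\right) = 0 \left(196 - -880\right) = 0 \left(196 + 880\right) = 0 \cdot 1076 = 0$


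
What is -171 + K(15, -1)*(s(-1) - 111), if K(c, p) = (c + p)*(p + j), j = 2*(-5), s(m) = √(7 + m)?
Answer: 16923 - 154*√6 ≈ 16546.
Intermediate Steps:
j = -10
K(c, p) = (-10 + p)*(c + p) (K(c, p) = (c + p)*(p - 10) = (c + p)*(-10 + p) = (-10 + p)*(c + p))
-171 + K(15, -1)*(s(-1) - 111) = -171 + ((-1)² - 10*15 - 10*(-1) + 15*(-1))*(√(7 - 1) - 111) = -171 + (1 - 150 + 10 - 15)*(√6 - 111) = -171 - 154*(-111 + √6) = -171 + (17094 - 154*√6) = 16923 - 154*√6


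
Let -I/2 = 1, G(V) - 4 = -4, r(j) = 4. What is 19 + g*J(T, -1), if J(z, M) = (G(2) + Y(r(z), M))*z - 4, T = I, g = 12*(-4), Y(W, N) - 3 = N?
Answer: 403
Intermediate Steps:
G(V) = 0 (G(V) = 4 - 4 = 0)
I = -2 (I = -2*1 = -2)
Y(W, N) = 3 + N
g = -48
T = -2
J(z, M) = -4 + z*(3 + M) (J(z, M) = (0 + (3 + M))*z - 4 = (3 + M)*z - 4 = z*(3 + M) - 4 = -4 + z*(3 + M))
19 + g*J(T, -1) = 19 - 48*(-4 - 2*(3 - 1)) = 19 - 48*(-4 - 2*2) = 19 - 48*(-4 - 4) = 19 - 48*(-8) = 19 + 384 = 403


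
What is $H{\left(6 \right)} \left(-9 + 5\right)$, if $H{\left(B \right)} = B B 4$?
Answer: $-576$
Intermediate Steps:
$H{\left(B \right)} = 4 B^{2}$ ($H{\left(B \right)} = B^{2} \cdot 4 = 4 B^{2}$)
$H{\left(6 \right)} \left(-9 + 5\right) = 4 \cdot 6^{2} \left(-9 + 5\right) = 4 \cdot 36 \left(-4\right) = 144 \left(-4\right) = -576$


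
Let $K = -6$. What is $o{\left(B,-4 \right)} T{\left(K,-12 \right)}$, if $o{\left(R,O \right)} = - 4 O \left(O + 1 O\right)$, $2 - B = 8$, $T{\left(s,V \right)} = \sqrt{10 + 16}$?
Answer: $- 128 \sqrt{26} \approx -652.67$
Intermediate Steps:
$T{\left(s,V \right)} = \sqrt{26}$
$B = -6$ ($B = 2 - 8 = -6$)
$o{\left(R,O \right)} = - 8 O^{2}$ ($o{\left(R,O \right)} = - 4 O \left(O + O\right) = - 4 O 2 O = - 8 O^{2}$)
$o{\left(B,-4 \right)} T{\left(K,-12 \right)} = - 8 \left(-4\right)^{2} \sqrt{26} = \left(-8\right) 16 \sqrt{26} = - 128 \sqrt{26}$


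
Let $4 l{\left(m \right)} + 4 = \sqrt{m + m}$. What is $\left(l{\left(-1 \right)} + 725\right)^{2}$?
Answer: $\frac{\left(2896 + i \sqrt{2}\right)^{2}}{16} \approx 5.2418 \cdot 10^{5} + 511.95 i$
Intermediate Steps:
$l{\left(m \right)} = -1 + \frac{\sqrt{2} \sqrt{m}}{4}$ ($l{\left(m \right)} = -1 + \frac{\sqrt{m + m}}{4} = -1 + \frac{\sqrt{2 m}}{4} = -1 + \frac{\sqrt{2} \sqrt{m}}{4}$)
$\left(l{\left(-1 \right)} + 725\right)^{2} = \left(\left(-1 + \frac{\sqrt{2} \sqrt{-1}}{4}\right) + 725\right)^{2} = \left(\left(-1 + \frac{\sqrt{2} i}{4}\right) + 725\right)^{2} = \left(\left(-1 + \frac{i \sqrt{2}}{4}\right) + 725\right)^{2} = \left(724 + \frac{i \sqrt{2}}{4}\right)^{2}$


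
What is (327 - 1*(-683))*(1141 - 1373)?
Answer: -234320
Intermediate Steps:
(327 - 1*(-683))*(1141 - 1373) = (327 + 683)*(-232) = 1010*(-232) = -234320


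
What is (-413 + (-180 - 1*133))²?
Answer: 527076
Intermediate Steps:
(-413 + (-180 - 1*133))² = (-413 + (-180 - 133))² = (-413 - 313)² = (-726)² = 527076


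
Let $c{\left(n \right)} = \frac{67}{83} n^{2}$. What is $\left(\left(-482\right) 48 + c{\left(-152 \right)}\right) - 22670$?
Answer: $- \frac{2253930}{83} \approx -27156.0$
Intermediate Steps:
$c{\left(n \right)} = \frac{67 n^{2}}{83}$ ($c{\left(n \right)} = 67 \cdot \frac{1}{83} n^{2} = \frac{67 n^{2}}{83}$)
$\left(\left(-482\right) 48 + c{\left(-152 \right)}\right) - 22670 = \left(\left(-482\right) 48 + \frac{67 \left(-152\right)^{2}}{83}\right) - 22670 = \left(-23136 + \frac{67}{83} \cdot 23104\right) - 22670 = \left(-23136 + \frac{1547968}{83}\right) - 22670 = - \frac{372320}{83} - 22670 = - \frac{2253930}{83}$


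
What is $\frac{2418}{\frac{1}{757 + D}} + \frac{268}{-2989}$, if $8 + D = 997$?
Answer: $\frac{12619043624}{2989} \approx 4.2218 \cdot 10^{6}$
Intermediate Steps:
$D = 989$ ($D = -8 + 997 = 989$)
$\frac{2418}{\frac{1}{757 + D}} + \frac{268}{-2989} = \frac{2418}{\frac{1}{757 + 989}} + \frac{268}{-2989} = \frac{2418}{\frac{1}{1746}} + 268 \left(- \frac{1}{2989}\right) = 2418 \frac{1}{\frac{1}{1746}} - \frac{268}{2989} = 2418 \cdot 1746 - \frac{268}{2989} = 4221828 - \frac{268}{2989} = \frac{12619043624}{2989}$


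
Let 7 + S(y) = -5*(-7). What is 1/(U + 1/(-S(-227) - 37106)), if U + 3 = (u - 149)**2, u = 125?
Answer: 37134/21277781 ≈ 0.0017452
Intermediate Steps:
S(y) = 28 (S(y) = -7 - 5*(-7) = -7 + 35 = 28)
U = 573 (U = -3 + (125 - 149)**2 = -3 + (-24)**2 = -3 + 576 = 573)
1/(U + 1/(-S(-227) - 37106)) = 1/(573 + 1/(-1*28 - 37106)) = 1/(573 + 1/(-28 - 37106)) = 1/(573 + 1/(-37134)) = 1/(573 - 1/37134) = 1/(21277781/37134) = 37134/21277781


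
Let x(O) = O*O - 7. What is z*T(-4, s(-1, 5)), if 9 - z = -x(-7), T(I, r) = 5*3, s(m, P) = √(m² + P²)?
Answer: 765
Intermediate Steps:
x(O) = -7 + O² (x(O) = O² - 7 = -7 + O²)
s(m, P) = √(P² + m²)
T(I, r) = 15
z = 51 (z = 9 - (-1)*(-7 + (-7)²) = 9 - (-1)*(-7 + 49) = 9 - (-1)*42 = 9 - 1*(-42) = 9 + 42 = 51)
z*T(-4, s(-1, 5)) = 51*15 = 765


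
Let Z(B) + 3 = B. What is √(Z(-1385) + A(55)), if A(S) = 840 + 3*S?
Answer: I*√383 ≈ 19.57*I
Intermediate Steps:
Z(B) = -3 + B
√(Z(-1385) + A(55)) = √((-3 - 1385) + (840 + 3*55)) = √(-1388 + (840 + 165)) = √(-1388 + 1005) = √(-383) = I*√383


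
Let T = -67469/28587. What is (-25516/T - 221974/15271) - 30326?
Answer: -20121370563348/1030319099 ≈ -19529.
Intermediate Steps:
T = -67469/28587 (T = -67469*1/28587 = -67469/28587 ≈ -2.3601)
(-25516/T - 221974/15271) - 30326 = (-25516/(-67469/28587) - 221974/15271) - 30326 = (-25516*(-28587/67469) - 221974*1/15271) - 30326 = (729425892/67469 - 221974/15271) - 30326 = 11124086432926/1030319099 - 30326 = -20121370563348/1030319099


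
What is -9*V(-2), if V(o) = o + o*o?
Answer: -18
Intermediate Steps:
V(o) = o + o**2
-9*V(-2) = -(-18)*(1 - 2) = -(-18)*(-1) = -9*2 = -18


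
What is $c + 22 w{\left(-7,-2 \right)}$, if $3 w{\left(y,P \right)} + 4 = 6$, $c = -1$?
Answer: $\frac{41}{3} \approx 13.667$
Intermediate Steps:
$w{\left(y,P \right)} = \frac{2}{3}$ ($w{\left(y,P \right)} = - \frac{4}{3} + \frac{1}{3} \cdot 6 = - \frac{4}{3} + 2 = \frac{2}{3}$)
$c + 22 w{\left(-7,-2 \right)} = -1 + 22 \cdot \frac{2}{3} = -1 + \frac{44}{3} = \frac{41}{3}$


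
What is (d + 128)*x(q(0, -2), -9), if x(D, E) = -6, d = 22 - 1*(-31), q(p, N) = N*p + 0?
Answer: -1086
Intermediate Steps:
q(p, N) = N*p
d = 53 (d = 22 + 31 = 53)
(d + 128)*x(q(0, -2), -9) = (53 + 128)*(-6) = 181*(-6) = -1086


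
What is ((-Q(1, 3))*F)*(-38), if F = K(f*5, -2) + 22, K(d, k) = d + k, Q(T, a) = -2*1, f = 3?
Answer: -2660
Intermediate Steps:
Q(T, a) = -2
F = 35 (F = (3*5 - 2) + 22 = (15 - 2) + 22 = 13 + 22 = 35)
((-Q(1, 3))*F)*(-38) = (-1*(-2)*35)*(-38) = (2*35)*(-38) = 70*(-38) = -2660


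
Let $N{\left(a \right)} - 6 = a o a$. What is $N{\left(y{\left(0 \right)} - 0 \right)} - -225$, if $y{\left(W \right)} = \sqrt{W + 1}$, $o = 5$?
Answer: $236$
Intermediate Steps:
$y{\left(W \right)} = \sqrt{1 + W}$
$N{\left(a \right)} = 6 + 5 a^{2}$ ($N{\left(a \right)} = 6 + a 5 a = 6 + 5 a a = 6 + 5 a^{2}$)
$N{\left(y{\left(0 \right)} - 0 \right)} - -225 = \left(6 + 5 \left(\sqrt{1 + 0} - 0\right)^{2}\right) - -225 = \left(6 + 5 \left(\sqrt{1} + 0\right)^{2}\right) + 225 = \left(6 + 5 \left(1 + 0\right)^{2}\right) + 225 = \left(6 + 5 \cdot 1^{2}\right) + 225 = \left(6 + 5 \cdot 1\right) + 225 = \left(6 + 5\right) + 225 = 11 + 225 = 236$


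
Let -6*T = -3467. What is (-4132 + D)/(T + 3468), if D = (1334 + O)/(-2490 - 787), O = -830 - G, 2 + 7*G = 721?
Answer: -568720542/556844225 ≈ -1.0213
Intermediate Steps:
G = 719/7 (G = -2/7 + (⅐)*721 = -2/7 + 103 = 719/7 ≈ 102.71)
T = 3467/6 (T = -⅙*(-3467) = 3467/6 ≈ 577.83)
O = -6529/7 (O = -830 - 1*719/7 = -830 - 719/7 = -6529/7 ≈ -932.71)
D = -2809/22939 (D = (1334 - 6529/7)/(-2490 - 787) = (2809/7)/(-3277) = (2809/7)*(-1/3277) = -2809/22939 ≈ -0.12246)
(-4132 + D)/(T + 3468) = (-4132 - 2809/22939)/(3467/6 + 3468) = -94786757/(22939*24275/6) = -94786757/22939*6/24275 = -568720542/556844225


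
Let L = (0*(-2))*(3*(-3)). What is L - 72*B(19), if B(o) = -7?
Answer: 504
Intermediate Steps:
L = 0 (L = 0*(-9) = 0)
L - 72*B(19) = 0 - 72*(-7) = 0 + 504 = 504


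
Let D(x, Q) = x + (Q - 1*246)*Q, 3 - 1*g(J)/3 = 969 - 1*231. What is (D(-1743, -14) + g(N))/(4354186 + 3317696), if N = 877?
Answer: -154/3835941 ≈ -4.0147e-5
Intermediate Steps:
g(J) = -2205 (g(J) = 9 - 3*(969 - 1*231) = 9 - 3*(969 - 231) = 9 - 3*738 = 9 - 2214 = -2205)
D(x, Q) = x + Q*(-246 + Q) (D(x, Q) = x + (Q - 246)*Q = x + (-246 + Q)*Q = x + Q*(-246 + Q))
(D(-1743, -14) + g(N))/(4354186 + 3317696) = ((-1743 + (-14)**2 - 246*(-14)) - 2205)/(4354186 + 3317696) = ((-1743 + 196 + 3444) - 2205)/7671882 = (1897 - 2205)*(1/7671882) = -308*1/7671882 = -154/3835941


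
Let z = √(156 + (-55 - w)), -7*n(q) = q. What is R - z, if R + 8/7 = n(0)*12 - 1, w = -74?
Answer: -15/7 - 5*√7 ≈ -15.372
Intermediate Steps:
n(q) = -q/7
z = 5*√7 (z = √(156 + (-55 - 1*(-74))) = √(156 + (-55 + 74)) = √(156 + 19) = √175 = 5*√7 ≈ 13.229)
R = -15/7 (R = -8/7 + (-⅐*0*12 - 1) = -8/7 + (0*12 - 1) = -8/7 + (0 - 1) = -8/7 - 1 = -15/7 ≈ -2.1429)
R - z = -15/7 - 5*√7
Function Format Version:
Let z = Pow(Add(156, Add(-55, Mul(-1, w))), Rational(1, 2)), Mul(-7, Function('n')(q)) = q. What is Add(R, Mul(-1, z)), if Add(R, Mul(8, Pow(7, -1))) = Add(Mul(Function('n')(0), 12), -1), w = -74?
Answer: Add(Rational(-15, 7), Mul(-5, Pow(7, Rational(1, 2)))) ≈ -15.372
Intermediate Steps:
Function('n')(q) = Mul(Rational(-1, 7), q)
z = Mul(5, Pow(7, Rational(1, 2))) (z = Pow(Add(156, Add(-55, Mul(-1, -74))), Rational(1, 2)) = Pow(Add(156, Add(-55, 74)), Rational(1, 2)) = Pow(Add(156, 19), Rational(1, 2)) = Pow(175, Rational(1, 2)) = Mul(5, Pow(7, Rational(1, 2))) ≈ 13.229)
R = Rational(-15, 7) (R = Add(Rational(-8, 7), Add(Mul(Mul(Rational(-1, 7), 0), 12), -1)) = Add(Rational(-8, 7), Add(Mul(0, 12), -1)) = Add(Rational(-8, 7), Add(0, -1)) = Add(Rational(-8, 7), -1) = Rational(-15, 7) ≈ -2.1429)
Add(R, Mul(-1, z)) = Add(Rational(-15, 7), Mul(-1, Mul(5, Pow(7, Rational(1, 2))))) = Add(Rational(-15, 7), Mul(-5, Pow(7, Rational(1, 2))))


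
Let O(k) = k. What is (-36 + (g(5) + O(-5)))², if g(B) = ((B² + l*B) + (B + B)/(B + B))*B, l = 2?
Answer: 19321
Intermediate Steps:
g(B) = B*(1 + B² + 2*B) (g(B) = ((B² + 2*B) + (B + B)/(B + B))*B = ((B² + 2*B) + (2*B)/((2*B)))*B = ((B² + 2*B) + (2*B)*(1/(2*B)))*B = ((B² + 2*B) + 1)*B = (1 + B² + 2*B)*B = B*(1 + B² + 2*B))
(-36 + (g(5) + O(-5)))² = (-36 + (5*(1 + 5² + 2*5) - 5))² = (-36 + (5*(1 + 25 + 10) - 5))² = (-36 + (5*36 - 5))² = (-36 + (180 - 5))² = (-36 + 175)² = 139² = 19321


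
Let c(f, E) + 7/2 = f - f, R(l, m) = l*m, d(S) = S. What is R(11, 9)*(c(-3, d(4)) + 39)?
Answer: 7029/2 ≈ 3514.5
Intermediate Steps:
c(f, E) = -7/2 (c(f, E) = -7/2 + (f - f) = -7/2 + 0 = -7/2)
R(11, 9)*(c(-3, d(4)) + 39) = (11*9)*(-7/2 + 39) = 99*(71/2) = 7029/2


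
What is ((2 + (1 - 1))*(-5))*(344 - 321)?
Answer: -230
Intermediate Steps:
((2 + (1 - 1))*(-5))*(344 - 321) = ((2 + 0)*(-5))*23 = (2*(-5))*23 = -10*23 = -230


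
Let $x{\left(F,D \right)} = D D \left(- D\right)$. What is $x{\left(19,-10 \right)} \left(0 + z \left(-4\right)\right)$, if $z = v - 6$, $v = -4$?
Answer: $40000$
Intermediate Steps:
$z = -10$ ($z = -4 - 6 = -10$)
$x{\left(F,D \right)} = - D^{3}$ ($x{\left(F,D \right)} = D^{2} \left(- D\right) = - D^{3}$)
$x{\left(19,-10 \right)} \left(0 + z \left(-4\right)\right) = - \left(-10\right)^{3} \left(0 - -40\right) = \left(-1\right) \left(-1000\right) \left(0 + 40\right) = 1000 \cdot 40 = 40000$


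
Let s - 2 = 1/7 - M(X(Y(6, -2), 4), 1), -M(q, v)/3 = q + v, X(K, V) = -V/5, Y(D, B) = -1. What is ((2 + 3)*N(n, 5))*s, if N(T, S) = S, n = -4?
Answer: 480/7 ≈ 68.571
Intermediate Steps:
X(K, V) = -V/5 (X(K, V) = -V*(⅕) = -V/5)
M(q, v) = -3*q - 3*v (M(q, v) = -3*(q + v) = -3*q - 3*v)
s = 96/35 (s = 2 + (1/7 - (-(-3)*4/5 - 3*1)) = 2 + (⅐ - (-3*(-⅘) - 3)) = 2 + (⅐ - (12/5 - 3)) = 2 + (⅐ - 1*(-⅗)) = 2 + (⅐ + ⅗) = 2 + 26/35 = 96/35 ≈ 2.7429)
((2 + 3)*N(n, 5))*s = ((2 + 3)*5)*(96/35) = (5*5)*(96/35) = 25*(96/35) = 480/7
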